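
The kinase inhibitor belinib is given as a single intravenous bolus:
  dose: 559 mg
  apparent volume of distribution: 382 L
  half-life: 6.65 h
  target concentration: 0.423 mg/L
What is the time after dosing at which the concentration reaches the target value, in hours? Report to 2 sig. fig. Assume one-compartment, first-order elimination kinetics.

12 h

C₀ = Dose / Vd = 559.0 / 382 = 1.463 mg/L
k = ln2 / t½ = 0.693147 / 6.65 = 0.1042 h⁻¹
t = ln(C₀ / C) / k = ln(1.463 / 0.423) / 0.1042
  = ln(3.459) / 0.1042 = 1.241 / 0.1042 = 11.91 h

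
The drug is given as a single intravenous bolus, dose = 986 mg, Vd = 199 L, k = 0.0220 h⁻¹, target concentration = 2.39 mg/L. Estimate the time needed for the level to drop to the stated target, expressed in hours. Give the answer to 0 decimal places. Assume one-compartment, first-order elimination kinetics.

C₀ = Dose / Vd = 986.0 / 199 = 4.955 mg/L
t = ln(C₀ / C) / k = ln(4.955 / 2.39) / 0.02200
  = ln(2.073) / 0.02200 = 0.7290 / 0.02200 = 33.14 h

33 h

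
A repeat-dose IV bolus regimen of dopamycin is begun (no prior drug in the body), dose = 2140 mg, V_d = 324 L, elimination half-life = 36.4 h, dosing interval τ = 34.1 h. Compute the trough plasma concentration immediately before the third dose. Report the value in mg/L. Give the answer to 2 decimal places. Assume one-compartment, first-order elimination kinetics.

C₀ per dose = Dose / Vd = 2140 / 324 = 6.605 mg/L
k = ln2 / t½ = 0.693147 / 36.4 = 0.01904 h⁻¹
Fraction remaining after one interval: r = e^(−kτ) = e^(−0.01904 × 34.1) = 0.5224
Before dose 3, 2 doses have been given (aged 1τ, 2τ).
C_trough = C₀ × (r + r²) = 6.605 × (0.5224 + 0.2729) = 5.253 mg/L

5.25 mg/L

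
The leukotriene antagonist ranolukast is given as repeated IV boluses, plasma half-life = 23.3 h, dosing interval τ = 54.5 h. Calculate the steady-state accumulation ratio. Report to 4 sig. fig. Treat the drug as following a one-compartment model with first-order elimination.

1.246

k = ln2 / t½ = 0.693147 / 23.3 = 0.02975 h⁻¹
e^(−kτ) = e^(−0.02975 × 54.5) = 0.1976
Accumulation ratio R = 1 / (1 − e^(−kτ)) = 1 / (1 − 0.1976) = 1.246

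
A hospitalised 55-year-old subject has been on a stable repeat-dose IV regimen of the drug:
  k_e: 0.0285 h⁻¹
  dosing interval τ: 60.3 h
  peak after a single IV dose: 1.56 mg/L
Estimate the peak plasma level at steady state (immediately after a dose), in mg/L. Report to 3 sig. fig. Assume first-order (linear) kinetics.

e^(−kτ) = e^(−0.02850 × 60.3) = 0.1793
Accumulation ratio R = 1 / (1 − e^(−kτ)) = 1 / (1 − 0.1793) = 1.218
Steady-state peak = C₀ × R = 1.56 × 1.218 = 1.900 mg/L

1.90 mg/L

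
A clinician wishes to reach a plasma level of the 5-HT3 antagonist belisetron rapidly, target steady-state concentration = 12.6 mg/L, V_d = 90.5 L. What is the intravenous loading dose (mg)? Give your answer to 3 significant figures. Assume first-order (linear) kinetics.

1140 mg

LD = Css × Vd = 12.6 × 90.5 = 1140 mg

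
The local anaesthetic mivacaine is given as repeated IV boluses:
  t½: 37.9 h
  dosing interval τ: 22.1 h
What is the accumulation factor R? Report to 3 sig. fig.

k = ln2 / t½ = 0.693147 / 37.9 = 0.01829 h⁻¹
e^(−kτ) = e^(−0.01829 × 22.1) = 0.6675
Accumulation ratio R = 1 / (1 − e^(−kτ)) = 1 / (1 − 0.6675) = 3.008

3.01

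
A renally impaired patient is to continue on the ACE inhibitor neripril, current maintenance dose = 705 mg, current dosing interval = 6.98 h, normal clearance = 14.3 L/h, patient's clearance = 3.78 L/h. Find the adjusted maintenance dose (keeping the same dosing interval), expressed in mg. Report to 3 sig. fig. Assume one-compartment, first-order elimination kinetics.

186 mg

To keep the same average steady-state level, dosing rate must scale with clearance.
CL ratio = 3.78 / 14.3 = 0.2643
New dose (same interval) = 705 × 0.2643 = 186.3 mg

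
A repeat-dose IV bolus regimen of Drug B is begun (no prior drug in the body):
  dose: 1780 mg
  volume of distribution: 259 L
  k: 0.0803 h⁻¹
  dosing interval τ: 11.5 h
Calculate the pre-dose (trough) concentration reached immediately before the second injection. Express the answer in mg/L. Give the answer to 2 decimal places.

2.73 mg/L

C₀ per dose = Dose / Vd = 1780 / 259 = 6.873 mg/L
Fraction remaining after one interval: r = e^(−kτ) = e^(−0.08030 × 11.5) = 0.3971
Before dose 2, 1 dose has been given (aged 1τ).
C_trough = C₀ × r = 6.873 × 0.3971 = 2.729 mg/L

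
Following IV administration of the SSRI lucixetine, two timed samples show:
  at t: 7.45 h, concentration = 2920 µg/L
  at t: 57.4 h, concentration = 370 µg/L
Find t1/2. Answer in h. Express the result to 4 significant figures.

16.76 h

k = ln(C₁/C₂) / (t₂ − t₁) = ln(2920/370) / (57.4 − 7.45)
  = 2.066 / 49.95 = 0.04136 h⁻¹
t½ = ln2 / k = 0.693147 / 0.04136 = 16.76 h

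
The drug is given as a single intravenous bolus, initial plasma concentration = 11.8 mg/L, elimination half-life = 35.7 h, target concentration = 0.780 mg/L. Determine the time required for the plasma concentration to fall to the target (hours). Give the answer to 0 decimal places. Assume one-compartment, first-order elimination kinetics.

140 h

k = ln2 / t½ = 0.693147 / 35.7 = 0.01942 h⁻¹
t = ln(C₀ / C) / k = ln(11.80 / 0.780) / 0.01942
  = ln(15.13) / 0.01942 = 2.717 / 0.01942 = 139.9 h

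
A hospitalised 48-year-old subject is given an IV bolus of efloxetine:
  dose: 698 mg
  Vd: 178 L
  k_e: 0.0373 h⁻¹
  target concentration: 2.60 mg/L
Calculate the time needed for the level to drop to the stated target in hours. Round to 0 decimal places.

11 h

C₀ = Dose / Vd = 698.0 / 178 = 3.921 mg/L
t = ln(C₀ / C) / k = ln(3.921 / 2.60) / 0.03730
  = ln(1.508) / 0.03730 = 0.4108 / 0.03730 = 11.01 h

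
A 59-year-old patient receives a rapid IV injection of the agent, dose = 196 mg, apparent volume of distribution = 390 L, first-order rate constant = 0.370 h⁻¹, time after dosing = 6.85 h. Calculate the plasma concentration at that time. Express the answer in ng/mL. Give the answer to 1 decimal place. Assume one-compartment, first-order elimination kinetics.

C₀ = Dose / Vd = 196.0 / 390 = 0.5026 mg/L
C = C₀ · e^(−k·t) = 0.5026 × e^(−0.3700 × 6.85)
  = 0.5026 × 0.07930 = 0.03986 mg/L
Convert: 0.03986 mg/L × 1000 = 39.86 ng/mL

39.9 ng/mL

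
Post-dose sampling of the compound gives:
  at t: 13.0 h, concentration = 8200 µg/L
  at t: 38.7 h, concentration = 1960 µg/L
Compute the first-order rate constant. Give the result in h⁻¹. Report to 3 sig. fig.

0.0557 h⁻¹

k = ln(C₁/C₂) / (t₂ − t₁) = ln(8200/1960) / (38.7 − 13.0)
  = 1.431 / 25.70 = 0.05568 h⁻¹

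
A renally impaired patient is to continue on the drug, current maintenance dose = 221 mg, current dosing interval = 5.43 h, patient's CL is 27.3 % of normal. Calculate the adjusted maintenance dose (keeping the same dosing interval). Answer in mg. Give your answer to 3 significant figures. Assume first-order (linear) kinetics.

60.3 mg

To keep the same average steady-state level, dosing rate must scale with clearance.
CL ratio = 27.3 / 100 = 0.2730
New dose (same interval) = 221 × 0.2730 = 60.33 mg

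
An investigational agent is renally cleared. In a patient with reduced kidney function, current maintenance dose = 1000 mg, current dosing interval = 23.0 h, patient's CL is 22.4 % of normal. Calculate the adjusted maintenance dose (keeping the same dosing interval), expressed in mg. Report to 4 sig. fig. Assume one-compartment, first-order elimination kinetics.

224.0 mg

To keep the same average steady-state level, dosing rate must scale with clearance.
CL ratio = 22.4 / 100 = 0.2240
New dose (same interval) = 1000 × 0.2240 = 224.0 mg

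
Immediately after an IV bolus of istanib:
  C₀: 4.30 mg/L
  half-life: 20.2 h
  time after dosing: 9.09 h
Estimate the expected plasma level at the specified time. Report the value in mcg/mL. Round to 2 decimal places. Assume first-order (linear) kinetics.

k = ln2 / t½ = 0.693147 / 20.2 = 0.03431 h⁻¹
C = C₀ · e^(−k·t) = 4.300 × e^(−0.03431 × 9.09)
  = 4.300 × 0.7321 = 3.148 mg/L
(3.148 mg/L = 3.148 mcg/mL)

3.15 mcg/mL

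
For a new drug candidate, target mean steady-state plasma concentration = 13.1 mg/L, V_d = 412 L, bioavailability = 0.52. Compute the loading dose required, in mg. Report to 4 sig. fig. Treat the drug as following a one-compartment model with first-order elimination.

LD = Css × Vd / F = 13.1 × 412 / 0.52 = 10380 mg

10380 mg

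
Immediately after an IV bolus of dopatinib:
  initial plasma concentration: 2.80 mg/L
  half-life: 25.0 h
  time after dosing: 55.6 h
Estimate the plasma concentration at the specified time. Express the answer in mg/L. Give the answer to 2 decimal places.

0.60 mg/L

k = ln2 / t½ = 0.693147 / 25.0 = 0.02773 h⁻¹
C = C₀ · e^(−k·t) = 2.800 × e^(−0.02773 × 55.6)
  = 2.800 × 0.2140 = 0.5992 mg/L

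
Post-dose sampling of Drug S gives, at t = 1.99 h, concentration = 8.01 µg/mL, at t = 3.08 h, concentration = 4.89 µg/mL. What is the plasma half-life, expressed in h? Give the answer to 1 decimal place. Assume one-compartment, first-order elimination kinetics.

k = ln(C₁/C₂) / (t₂ − t₁) = ln(8.01/4.89) / (3.08 − 1.99)
  = 0.4935 / 1.090 = 0.4528 h⁻¹
t½ = ln2 / k = 0.693147 / 0.4528 = 1.531 h

1.5 h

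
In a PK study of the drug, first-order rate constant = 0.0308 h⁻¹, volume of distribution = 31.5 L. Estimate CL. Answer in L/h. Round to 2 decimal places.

CL = k × Vd = 0.0308 × 31.5 = 0.9702 L/h

0.97 L/h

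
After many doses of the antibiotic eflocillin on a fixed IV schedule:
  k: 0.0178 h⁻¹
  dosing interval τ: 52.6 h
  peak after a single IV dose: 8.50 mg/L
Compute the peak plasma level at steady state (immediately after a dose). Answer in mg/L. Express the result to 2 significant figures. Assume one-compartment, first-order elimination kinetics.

14 mg/L

e^(−kτ) = e^(−0.01780 × 52.6) = 0.3921
Accumulation ratio R = 1 / (1 − e^(−kτ)) = 1 / (1 − 0.3921) = 1.645
Steady-state peak = C₀ × R = 8.50 × 1.645 = 13.98 mg/L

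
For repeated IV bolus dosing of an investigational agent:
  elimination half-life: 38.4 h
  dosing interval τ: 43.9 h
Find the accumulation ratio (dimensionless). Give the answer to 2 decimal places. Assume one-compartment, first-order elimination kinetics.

k = ln2 / t½ = 0.693147 / 38.4 = 0.01805 h⁻¹
e^(−kτ) = e^(−0.01805 × 43.9) = 0.4528
Accumulation ratio R = 1 / (1 − e^(−kτ)) = 1 / (1 − 0.4528) = 1.827

1.83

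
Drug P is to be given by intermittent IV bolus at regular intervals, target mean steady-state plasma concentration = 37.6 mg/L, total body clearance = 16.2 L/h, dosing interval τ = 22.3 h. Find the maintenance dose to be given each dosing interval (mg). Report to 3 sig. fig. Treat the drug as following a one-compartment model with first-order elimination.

13600 mg

At steady state, Dose/τ = Css × CL.
Dose = Css × CL × τ = 37.6 × 16.20 × 22.3 = 13580 mg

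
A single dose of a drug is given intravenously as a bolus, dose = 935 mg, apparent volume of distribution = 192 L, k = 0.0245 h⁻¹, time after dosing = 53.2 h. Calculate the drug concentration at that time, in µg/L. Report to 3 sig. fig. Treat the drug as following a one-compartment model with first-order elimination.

C₀ = Dose / Vd = 935.0 / 192 = 4.870 mg/L
C = C₀ · e^(−k·t) = 4.870 × e^(−0.02450 × 53.2)
  = 4.870 × 0.2716 = 1.323 mg/L
Convert: 1.323 mg/L × 1000 = 1323 µg/L

1320 µg/L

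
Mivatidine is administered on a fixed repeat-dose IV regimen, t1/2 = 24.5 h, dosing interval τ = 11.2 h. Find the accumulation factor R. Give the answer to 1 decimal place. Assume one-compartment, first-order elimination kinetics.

3.7

k = ln2 / t½ = 0.693147 / 24.5 = 0.02829 h⁻¹
e^(−kτ) = e^(−0.02829 × 11.2) = 0.7284
Accumulation ratio R = 1 / (1 − e^(−kτ)) = 1 / (1 − 0.7284) = 3.682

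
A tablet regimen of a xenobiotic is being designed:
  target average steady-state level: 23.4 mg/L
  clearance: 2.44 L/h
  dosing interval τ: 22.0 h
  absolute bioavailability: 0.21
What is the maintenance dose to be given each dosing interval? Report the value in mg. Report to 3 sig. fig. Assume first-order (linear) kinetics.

At steady state, F × (Dose/τ) = Css × CL.
Dose = Css × CL × τ / F = 23.4 × 2.440 × 22.0 / 0.21 = 5981 mg

5980 mg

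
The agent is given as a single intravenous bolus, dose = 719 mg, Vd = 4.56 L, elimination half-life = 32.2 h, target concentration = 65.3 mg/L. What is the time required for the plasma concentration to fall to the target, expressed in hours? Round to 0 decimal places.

C₀ = Dose / Vd = 719.0 / 4.56 = 157.7 mg/L
k = ln2 / t½ = 0.693147 / 32.2 = 0.02153 h⁻¹
t = ln(C₀ / C) / k = ln(157.7 / 65.3) / 0.02153
  = ln(2.415) / 0.02153 = 0.8817 / 0.02153 = 40.95 h

41 h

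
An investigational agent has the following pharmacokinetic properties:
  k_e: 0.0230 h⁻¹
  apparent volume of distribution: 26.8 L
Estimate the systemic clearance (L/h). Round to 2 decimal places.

0.62 L/h

CL = k × Vd = 0.0230 × 26.8 = 0.6164 L/h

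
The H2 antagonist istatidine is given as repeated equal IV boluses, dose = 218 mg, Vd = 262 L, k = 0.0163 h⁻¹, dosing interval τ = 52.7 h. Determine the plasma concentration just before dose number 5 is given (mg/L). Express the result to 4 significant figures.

C₀ per dose = Dose / Vd = 218 / 262 = 0.8321 mg/L
Fraction remaining after one interval: r = e^(−kτ) = e^(−0.01630 × 52.7) = 0.4236
Before dose 5, 4 doses have been given (aged 1τ, 2τ, 3τ, 4τ).
C_trough = C₀ × (r + r² + … + r^4) = C₀ × r(1−r^4)/(1−r)
        = 0.8321 × 0.4236 × (1 − 0.03220) / (1 − 0.4236) = 0.5918 mg/L

0.5918 mg/L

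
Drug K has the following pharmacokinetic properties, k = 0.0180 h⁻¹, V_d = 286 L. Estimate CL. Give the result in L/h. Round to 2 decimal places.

CL = k × Vd = 0.0180 × 286 = 5.148 L/h

5.15 L/h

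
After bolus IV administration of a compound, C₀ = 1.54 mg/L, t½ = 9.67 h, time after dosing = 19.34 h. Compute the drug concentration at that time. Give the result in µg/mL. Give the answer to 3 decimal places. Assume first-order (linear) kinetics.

k = ln2 / t½ = 0.693147 / 9.67 = 0.07168 h⁻¹
t / t½ = 19.34 / 9.67 = 2 half-lives
C = C₀ × (1/2)^2 = 1.540 × 0.2500 = 0.3850 mg/L
(0.3850 mg/L = 0.3850 µg/mL)

0.385 µg/mL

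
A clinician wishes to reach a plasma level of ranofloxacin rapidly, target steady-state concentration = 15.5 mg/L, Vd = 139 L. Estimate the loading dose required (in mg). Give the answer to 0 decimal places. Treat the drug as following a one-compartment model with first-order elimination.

LD = Css × Vd = 15.5 × 139 = 2155 mg

2155 mg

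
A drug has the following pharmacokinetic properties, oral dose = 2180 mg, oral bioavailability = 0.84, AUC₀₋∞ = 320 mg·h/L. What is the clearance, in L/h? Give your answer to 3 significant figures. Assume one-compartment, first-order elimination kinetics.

CL = F·Dose / AUC = 0.84 × 2180 / 320 = 5.723 L/h

5.72 L/h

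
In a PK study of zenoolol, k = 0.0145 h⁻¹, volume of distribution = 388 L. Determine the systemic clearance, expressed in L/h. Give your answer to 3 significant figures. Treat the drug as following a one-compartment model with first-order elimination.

5.63 L/h

CL = k × Vd = 0.0145 × 388 = 5.626 L/h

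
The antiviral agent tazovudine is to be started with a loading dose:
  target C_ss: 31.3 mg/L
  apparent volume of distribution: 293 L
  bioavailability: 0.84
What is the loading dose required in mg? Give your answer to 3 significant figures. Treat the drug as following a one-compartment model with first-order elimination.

LD = Css × Vd / F = 31.3 × 293 / 0.84 = 10920 mg

10900 mg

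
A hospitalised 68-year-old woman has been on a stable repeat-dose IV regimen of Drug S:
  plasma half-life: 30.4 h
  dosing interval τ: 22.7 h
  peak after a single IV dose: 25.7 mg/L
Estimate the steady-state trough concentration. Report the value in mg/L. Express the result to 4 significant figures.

k = ln2 / t½ = 0.693147 / 30.4 = 0.02280 h⁻¹
e^(−kτ) = e^(−0.02280 × 22.7) = 0.5960
Accumulation ratio R = 1 / (1 − e^(−kτ)) = 1 / (1 − 0.5960) = 2.475
Steady-state trough = C₀ × R × e^(−kτ) = 25.7 × 2.475 × 0.5960 = 37.91 mg/L

37.91 mg/L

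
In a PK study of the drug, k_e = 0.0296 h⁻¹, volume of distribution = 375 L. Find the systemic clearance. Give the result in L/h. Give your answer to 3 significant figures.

11.1 L/h

CL = k × Vd = 0.0296 × 375 = 11.10 L/h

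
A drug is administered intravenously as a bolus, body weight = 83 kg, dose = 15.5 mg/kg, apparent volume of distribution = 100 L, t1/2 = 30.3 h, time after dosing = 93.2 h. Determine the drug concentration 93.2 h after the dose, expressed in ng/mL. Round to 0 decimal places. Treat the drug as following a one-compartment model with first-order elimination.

1526 ng/mL

Total dose = 15.5 × 83 = 1287 mg
C₀ = Dose / Vd = 1287 / 100 = 12.87 mg/L
k = ln2 / t½ = 0.693147 / 30.3 = 0.02288 h⁻¹
C = C₀ · e^(−k·t) = 12.87 × e^(−0.02288 × 93.2)
  = 12.87 × 0.1186 = 1.526 mg/L
Convert: 1.526 mg/L × 1000 = 1526 ng/mL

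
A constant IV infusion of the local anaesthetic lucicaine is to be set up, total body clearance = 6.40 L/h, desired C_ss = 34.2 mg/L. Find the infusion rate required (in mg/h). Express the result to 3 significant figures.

At steady state, infusion rate R₀ = Css × CL = 34.2 × 6.400 = 218.9 mg/h

219 mg/h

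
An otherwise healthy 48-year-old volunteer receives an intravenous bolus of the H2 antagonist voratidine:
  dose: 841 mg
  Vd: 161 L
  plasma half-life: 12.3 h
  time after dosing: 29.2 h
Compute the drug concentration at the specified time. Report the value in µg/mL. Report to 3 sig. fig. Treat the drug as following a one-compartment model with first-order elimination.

1.01 µg/mL

C₀ = Dose / Vd = 841.0 / 161 = 5.224 mg/L
k = ln2 / t½ = 0.693147 / 12.3 = 0.05635 h⁻¹
C = C₀ · e^(−k·t) = 5.224 × e^(−0.05635 × 29.2)
  = 5.224 × 0.1929 = 1.008 mg/L
(1.008 mg/L = 1.008 µg/mL)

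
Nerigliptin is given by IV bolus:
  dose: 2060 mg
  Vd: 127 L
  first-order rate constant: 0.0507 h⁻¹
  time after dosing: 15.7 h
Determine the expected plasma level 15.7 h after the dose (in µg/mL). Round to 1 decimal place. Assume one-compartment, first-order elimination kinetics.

7.3 µg/mL

C₀ = Dose / Vd = 2060 / 127 = 16.22 mg/L
C = C₀ · e^(−k·t) = 16.22 × e^(−0.05070 × 15.7)
  = 16.22 × 0.4511 = 7.317 mg/L
(7.317 mg/L = 7.317 µg/mL)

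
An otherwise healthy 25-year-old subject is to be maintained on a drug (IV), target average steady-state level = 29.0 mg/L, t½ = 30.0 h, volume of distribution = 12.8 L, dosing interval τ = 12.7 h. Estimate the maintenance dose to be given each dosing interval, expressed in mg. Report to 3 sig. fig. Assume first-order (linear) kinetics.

k = ln2 / t½ = 0.693147 / 30.0 = 0.02310 h⁻¹
CL = k × Vd = 0.02310 × 12.8 = 0.2957 L/h
At steady state, Dose/τ = Css × CL.
Dose = Css × CL × τ = 29.0 × 0.2957 × 12.7 = 108.9 mg

109 mg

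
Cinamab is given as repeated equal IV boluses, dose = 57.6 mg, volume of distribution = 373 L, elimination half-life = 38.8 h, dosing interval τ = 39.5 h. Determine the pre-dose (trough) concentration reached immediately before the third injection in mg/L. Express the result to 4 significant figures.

0.1139 mg/L

C₀ per dose = Dose / Vd = 57.6 / 373 = 0.1544 mg/L
k = ln2 / t½ = 0.693147 / 38.8 = 0.01786 h⁻¹
Fraction remaining after one interval: r = e^(−kτ) = e^(−0.01786 × 39.5) = 0.4939
Before dose 3, 2 doses have been given (aged 1τ, 2τ).
C_trough = C₀ × (r + r²) = 0.1544 × (0.4939 + 0.2439) = 0.1139 mg/L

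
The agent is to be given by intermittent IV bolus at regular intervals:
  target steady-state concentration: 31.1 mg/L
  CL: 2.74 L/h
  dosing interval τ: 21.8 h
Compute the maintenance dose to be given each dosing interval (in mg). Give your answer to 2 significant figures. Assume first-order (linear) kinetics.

At steady state, Dose/τ = Css × CL.
Dose = Css × CL × τ = 31.1 × 2.740 × 21.8 = 1858 mg

1900 mg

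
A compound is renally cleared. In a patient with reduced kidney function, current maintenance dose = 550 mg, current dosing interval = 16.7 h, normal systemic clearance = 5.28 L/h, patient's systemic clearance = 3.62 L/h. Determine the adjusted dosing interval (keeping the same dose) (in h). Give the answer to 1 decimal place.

To keep the same average steady-state level, dosing rate must scale with clearance.
CL ratio = 3.62 / 5.28 = 0.6856
New interval (same dose) = 16.7 / 0.6856 = 24.36 h

24.4 h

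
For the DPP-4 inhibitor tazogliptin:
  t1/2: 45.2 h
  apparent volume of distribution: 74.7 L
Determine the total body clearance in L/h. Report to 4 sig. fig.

k = ln2 / t½ = 0.693147 / 45.2 = 0.01534 h⁻¹
CL = k × Vd = 0.01534 × 74.7 = 1.146 L/h

1.146 L/h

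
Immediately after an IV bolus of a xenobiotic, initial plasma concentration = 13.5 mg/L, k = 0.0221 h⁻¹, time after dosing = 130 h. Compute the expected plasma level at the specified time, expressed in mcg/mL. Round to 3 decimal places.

0.763 mcg/mL

C = C₀ · e^(−k·t) = 13.50 × e^(−0.02210 × 130)
  = 13.50 × 0.05653 = 0.7632 mg/L
(0.7632 mg/L = 0.7632 mcg/mL)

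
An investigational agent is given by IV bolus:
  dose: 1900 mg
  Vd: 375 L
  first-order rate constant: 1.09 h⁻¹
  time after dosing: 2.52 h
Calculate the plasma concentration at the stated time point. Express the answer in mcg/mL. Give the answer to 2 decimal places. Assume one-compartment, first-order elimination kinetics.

0.32 mcg/mL

C₀ = Dose / Vd = 1900 / 375 = 5.067 mg/L
C = C₀ · e^(−k·t) = 5.067 × e^(−1.090 × 2.52)
  = 5.067 × 0.06413 = 0.3249 mg/L
(0.3249 mg/L = 0.3249 mcg/mL)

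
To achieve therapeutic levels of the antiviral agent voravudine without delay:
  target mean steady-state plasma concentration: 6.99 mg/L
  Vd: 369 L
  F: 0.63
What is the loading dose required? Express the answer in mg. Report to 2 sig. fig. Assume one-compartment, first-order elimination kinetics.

LD = Css × Vd / F = 6.99 × 369 / 0.63 = 4094 mg

4100 mg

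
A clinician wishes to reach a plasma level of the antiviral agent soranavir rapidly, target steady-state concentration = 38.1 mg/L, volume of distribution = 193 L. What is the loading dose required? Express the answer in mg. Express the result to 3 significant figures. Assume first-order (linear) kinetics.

LD = Css × Vd = 38.1 × 193 = 7353 mg

7350 mg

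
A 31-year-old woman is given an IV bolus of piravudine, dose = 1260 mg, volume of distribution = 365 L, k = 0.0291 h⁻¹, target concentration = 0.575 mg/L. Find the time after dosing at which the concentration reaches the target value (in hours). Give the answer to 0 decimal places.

62 h

C₀ = Dose / Vd = 1260 / 365 = 3.452 mg/L
t = ln(C₀ / C) / k = ln(3.452 / 0.575) / 0.02910
  = ln(6.003) / 0.02910 = 1.792 / 0.02910 = 61.58 h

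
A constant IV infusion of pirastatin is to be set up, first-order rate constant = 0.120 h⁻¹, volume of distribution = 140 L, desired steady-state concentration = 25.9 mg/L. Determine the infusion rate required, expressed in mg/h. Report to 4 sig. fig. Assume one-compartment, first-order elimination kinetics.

435.1 mg/h

CL = k × Vd = 0.1200 × 140 = 16.80 L/h
At steady state, infusion rate R₀ = Css × CL = 25.9 × 16.80 = 435.1 mg/h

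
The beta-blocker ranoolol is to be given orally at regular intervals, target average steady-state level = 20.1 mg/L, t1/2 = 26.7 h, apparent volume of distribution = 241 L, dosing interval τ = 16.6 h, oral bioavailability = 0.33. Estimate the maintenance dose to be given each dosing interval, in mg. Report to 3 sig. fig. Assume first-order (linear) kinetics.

6330 mg

k = ln2 / t½ = 0.693147 / 26.7 = 0.02596 h⁻¹
CL = k × Vd = 0.02596 × 241 = 6.256 L/h
At steady state, F × (Dose/τ) = Css × CL.
Dose = Css × CL × τ / F = 20.1 × 6.256 × 16.6 / 0.33 = 6325 mg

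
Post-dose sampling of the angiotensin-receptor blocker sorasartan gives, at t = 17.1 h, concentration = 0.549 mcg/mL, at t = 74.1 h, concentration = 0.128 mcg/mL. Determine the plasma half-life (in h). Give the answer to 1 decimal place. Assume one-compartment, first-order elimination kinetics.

27.1 h

k = ln(C₁/C₂) / (t₂ − t₁) = ln(0.549/0.128) / (74.1 − 17.1)
  = 1.456 / 57.00 = 0.02554 h⁻¹
t½ = ln2 / k = 0.693147 / 0.02554 = 27.14 h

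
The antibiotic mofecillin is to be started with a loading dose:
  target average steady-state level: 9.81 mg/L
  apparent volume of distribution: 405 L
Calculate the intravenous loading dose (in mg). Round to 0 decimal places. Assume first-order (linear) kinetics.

3973 mg

LD = Css × Vd = 9.81 × 405 = 3973 mg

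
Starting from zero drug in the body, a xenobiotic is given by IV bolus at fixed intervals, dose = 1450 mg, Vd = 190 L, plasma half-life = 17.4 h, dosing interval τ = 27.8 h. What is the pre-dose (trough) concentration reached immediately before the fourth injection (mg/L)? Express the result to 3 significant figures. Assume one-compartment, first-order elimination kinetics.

3.63 mg/L

C₀ per dose = Dose / Vd = 1450 / 190 = 7.632 mg/L
k = ln2 / t½ = 0.693147 / 17.4 = 0.03984 h⁻¹
Fraction remaining after one interval: r = e^(−kτ) = e^(−0.03984 × 27.8) = 0.3304
Before dose 4, 3 doses have been given (aged 1τ, 2τ, 3τ).
C_trough = C₀ × (r + r² + … + r^3) = C₀ × r(1−r^3)/(1−r)
        = 7.632 × 0.3304 × (1 − 0.03607) / (1 − 0.3304) = 3.630 mg/L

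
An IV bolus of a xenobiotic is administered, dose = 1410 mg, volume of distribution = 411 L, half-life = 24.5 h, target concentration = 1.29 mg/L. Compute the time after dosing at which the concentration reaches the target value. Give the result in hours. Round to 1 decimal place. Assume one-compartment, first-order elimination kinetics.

C₀ = Dose / Vd = 1410 / 411 = 3.431 mg/L
k = ln2 / t½ = 0.693147 / 24.5 = 0.02829 h⁻¹
t = ln(C₀ / C) / k = ln(3.431 / 1.29) / 0.02829
  = ln(2.660) / 0.02829 = 0.9783 / 0.02829 = 34.58 h

34.6 h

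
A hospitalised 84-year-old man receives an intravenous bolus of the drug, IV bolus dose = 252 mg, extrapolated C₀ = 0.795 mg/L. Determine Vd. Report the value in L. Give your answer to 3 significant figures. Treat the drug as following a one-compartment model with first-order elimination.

317 L

Vd = Dose / C₀ = 252.0 / 0.795 = 317.0 L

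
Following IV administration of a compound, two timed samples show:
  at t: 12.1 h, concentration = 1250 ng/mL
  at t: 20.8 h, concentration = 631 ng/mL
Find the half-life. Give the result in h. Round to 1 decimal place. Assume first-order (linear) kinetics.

k = ln(C₁/C₂) / (t₂ − t₁) = ln(1250/631) / (20.8 − 12.1)
  = 0.6836 / 8.700 = 0.07857 h⁻¹
t½ = ln2 / k = 0.693147 / 0.07857 = 8.822 h

8.8 h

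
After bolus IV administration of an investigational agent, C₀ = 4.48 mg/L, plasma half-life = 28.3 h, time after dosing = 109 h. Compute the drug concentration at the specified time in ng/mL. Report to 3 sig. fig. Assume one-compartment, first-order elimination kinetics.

310 ng/mL

k = ln2 / t½ = 0.693147 / 28.3 = 0.02449 h⁻¹
C = C₀ · e^(−k·t) = 4.480 × e^(−0.02449 × 109)
  = 4.480 × 0.06929 = 0.3104 mg/L
Convert: 0.3104 mg/L × 1000 = 310.4 ng/mL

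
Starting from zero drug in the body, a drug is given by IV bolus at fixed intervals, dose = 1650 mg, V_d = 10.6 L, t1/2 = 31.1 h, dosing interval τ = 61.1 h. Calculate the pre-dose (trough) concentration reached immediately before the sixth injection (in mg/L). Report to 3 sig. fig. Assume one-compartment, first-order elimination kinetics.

53.6 mg/L

C₀ per dose = Dose / Vd = 1650 / 10.6 = 155.7 mg/L
k = ln2 / t½ = 0.693147 / 31.1 = 0.02229 h⁻¹
Fraction remaining after one interval: r = e^(−kτ) = e^(−0.02229 × 61.1) = 0.2562
Before dose 6, 5 doses have been given (aged 1τ, 2τ, 3τ, 4τ, 5τ).
C_trough = C₀ × (r + r² + … + r^5) = C₀ × r(1−r^5)/(1−r)
        = 155.7 × 0.2562 × (1 − 0.001104) / (1 − 0.2562) = 53.57 mg/L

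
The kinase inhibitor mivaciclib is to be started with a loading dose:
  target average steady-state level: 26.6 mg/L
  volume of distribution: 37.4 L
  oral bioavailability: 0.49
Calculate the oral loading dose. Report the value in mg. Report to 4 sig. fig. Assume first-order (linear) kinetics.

LD = Css × Vd / F = 26.6 × 37.4 / 0.49 = 2030 mg

2030 mg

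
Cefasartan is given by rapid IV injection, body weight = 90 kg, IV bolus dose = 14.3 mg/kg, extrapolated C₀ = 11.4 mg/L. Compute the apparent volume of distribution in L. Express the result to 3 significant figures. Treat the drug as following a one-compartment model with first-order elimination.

Dose = 14.3 × 90 = 1287 mg
Vd = Dose / C₀ = 1287 / 11.4 = 112.9 L

113 L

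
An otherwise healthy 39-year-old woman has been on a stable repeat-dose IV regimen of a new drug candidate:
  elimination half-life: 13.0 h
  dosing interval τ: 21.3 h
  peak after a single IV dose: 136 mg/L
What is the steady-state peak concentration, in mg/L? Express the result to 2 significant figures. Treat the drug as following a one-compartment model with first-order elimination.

k = ln2 / t½ = 0.693147 / 13.0 = 0.05332 h⁻¹
e^(−kτ) = e^(−0.05332 × 21.3) = 0.3212
Accumulation ratio R = 1 / (1 − e^(−kτ)) = 1 / (1 − 0.3212) = 1.473
Steady-state peak = C₀ × R = 136 × 1.473 = 200.3 mg/L

200 mg/L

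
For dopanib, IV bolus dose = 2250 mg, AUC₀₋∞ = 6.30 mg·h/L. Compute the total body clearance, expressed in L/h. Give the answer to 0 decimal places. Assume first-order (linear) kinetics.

357 L/h

CL = Dose / AUC = 2250 / 6.30 = 357.1 L/h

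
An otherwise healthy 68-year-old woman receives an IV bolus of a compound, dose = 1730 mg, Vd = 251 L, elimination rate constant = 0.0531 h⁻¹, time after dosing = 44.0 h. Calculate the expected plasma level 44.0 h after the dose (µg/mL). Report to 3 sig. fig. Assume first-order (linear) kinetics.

C₀ = Dose / Vd = 1730 / 251 = 6.892 mg/L
C = C₀ · e^(−k·t) = 6.892 × e^(−0.05310 × 44.0)
  = 6.892 × 0.09668 = 0.6663 mg/L
(0.6663 mg/L = 0.6663 µg/mL)

0.666 µg/mL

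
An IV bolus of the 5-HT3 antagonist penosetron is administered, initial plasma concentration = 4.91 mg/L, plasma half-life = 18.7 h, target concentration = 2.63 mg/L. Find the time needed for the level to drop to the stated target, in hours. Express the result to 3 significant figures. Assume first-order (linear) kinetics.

16.8 h

k = ln2 / t½ = 0.693147 / 18.7 = 0.03707 h⁻¹
t = ln(C₀ / C) / k = ln(4.910 / 2.63) / 0.03707
  = ln(1.867) / 0.03707 = 0.6243 / 0.03707 = 16.84 h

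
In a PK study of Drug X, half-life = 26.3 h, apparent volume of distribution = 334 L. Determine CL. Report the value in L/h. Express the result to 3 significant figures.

k = ln2 / t½ = 0.693147 / 26.3 = 0.02636 h⁻¹
CL = k × Vd = 0.02636 × 334 = 8.804 L/h

8.80 L/h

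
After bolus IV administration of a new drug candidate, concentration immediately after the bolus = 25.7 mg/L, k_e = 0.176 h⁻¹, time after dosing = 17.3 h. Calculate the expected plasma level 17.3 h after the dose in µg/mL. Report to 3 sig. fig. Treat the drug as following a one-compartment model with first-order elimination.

C = C₀ · e^(−k·t) = 25.70 × e^(−0.1760 × 17.3)
  = 25.70 × 0.04761 = 1.224 mg/L
(1.224 mg/L = 1.224 µg/mL)

1.22 µg/mL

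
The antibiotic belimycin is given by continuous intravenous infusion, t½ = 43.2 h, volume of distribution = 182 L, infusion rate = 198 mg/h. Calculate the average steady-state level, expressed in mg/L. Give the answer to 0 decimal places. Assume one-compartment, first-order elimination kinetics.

k = ln2 / t½ = 0.693147 / 43.2 = 0.01605 h⁻¹
CL = k × Vd = 0.01605 × 182 = 2.921 L/h
At steady state Css = R₀ / CL = 198 / 2.921 = 67.79 mg/L

68 mg/L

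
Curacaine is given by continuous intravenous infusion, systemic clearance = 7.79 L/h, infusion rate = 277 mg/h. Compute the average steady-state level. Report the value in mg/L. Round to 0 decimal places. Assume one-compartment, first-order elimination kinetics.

At steady state Css = R₀ / CL = 277 / 7.790 = 35.56 mg/L

36 mg/L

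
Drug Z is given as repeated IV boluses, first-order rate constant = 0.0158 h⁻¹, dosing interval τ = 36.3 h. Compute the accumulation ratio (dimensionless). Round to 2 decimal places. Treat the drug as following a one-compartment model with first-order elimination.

2.29

e^(−kτ) = e^(−0.01580 × 36.3) = 0.5635
Accumulation ratio R = 1 / (1 − e^(−kτ)) = 1 / (1 − 0.5635) = 2.291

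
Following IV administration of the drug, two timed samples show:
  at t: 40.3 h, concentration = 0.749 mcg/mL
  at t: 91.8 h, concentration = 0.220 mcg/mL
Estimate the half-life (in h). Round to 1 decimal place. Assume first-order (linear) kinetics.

29.1 h

k = ln(C₁/C₂) / (t₂ − t₁) = ln(0.749/0.220) / (91.8 − 40.3)
  = 1.225 / 51.50 = 0.02379 h⁻¹
t½ = ln2 / k = 0.693147 / 0.02379 = 29.14 h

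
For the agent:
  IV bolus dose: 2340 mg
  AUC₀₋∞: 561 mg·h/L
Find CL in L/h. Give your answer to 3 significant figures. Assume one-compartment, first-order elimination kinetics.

4.17 L/h

CL = Dose / AUC = 2340 / 561 = 4.171 L/h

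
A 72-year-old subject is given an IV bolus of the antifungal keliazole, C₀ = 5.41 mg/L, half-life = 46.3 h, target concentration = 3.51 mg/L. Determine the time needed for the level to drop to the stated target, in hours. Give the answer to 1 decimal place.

28.9 h

k = ln2 / t½ = 0.693147 / 46.3 = 0.01497 h⁻¹
t = ln(C₀ / C) / k = ln(5.410 / 3.51) / 0.01497
  = ln(1.541) / 0.01497 = 0.4324 / 0.01497 = 28.88 h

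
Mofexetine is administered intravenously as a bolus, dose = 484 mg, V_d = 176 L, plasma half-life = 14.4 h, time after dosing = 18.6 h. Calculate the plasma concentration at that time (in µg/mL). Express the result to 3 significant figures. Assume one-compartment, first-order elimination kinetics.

1.12 µg/mL

C₀ = Dose / Vd = 484.0 / 176 = 2.750 mg/L
k = ln2 / t½ = 0.693147 / 14.4 = 0.04814 h⁻¹
C = C₀ · e^(−k·t) = 2.750 × e^(−0.04814 × 18.6)
  = 2.750 × 0.4084 = 1.123 mg/L
(1.123 mg/L = 1.123 µg/mL)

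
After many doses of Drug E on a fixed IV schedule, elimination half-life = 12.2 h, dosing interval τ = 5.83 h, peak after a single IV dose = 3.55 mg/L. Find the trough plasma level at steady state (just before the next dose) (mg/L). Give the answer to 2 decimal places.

k = ln2 / t½ = 0.693147 / 12.2 = 0.05682 h⁻¹
e^(−kτ) = e^(−0.05682 × 5.83) = 0.7180
Accumulation ratio R = 1 / (1 − e^(−kτ)) = 1 / (1 − 0.7180) = 3.546
Steady-state trough = C₀ × R × e^(−kτ) = 3.55 × 3.546 × 0.7180 = 9.038 mg/L

9.04 mg/L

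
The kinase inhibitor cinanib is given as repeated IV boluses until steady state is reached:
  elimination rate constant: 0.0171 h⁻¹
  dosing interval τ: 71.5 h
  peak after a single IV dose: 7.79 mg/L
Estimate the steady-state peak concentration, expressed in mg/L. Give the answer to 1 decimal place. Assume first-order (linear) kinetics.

11.0 mg/L

e^(−kτ) = e^(−0.01710 × 71.5) = 0.2944
Accumulation ratio R = 1 / (1 − e^(−kτ)) = 1 / (1 − 0.2944) = 1.417
Steady-state peak = C₀ × R = 7.79 × 1.417 = 11.04 mg/L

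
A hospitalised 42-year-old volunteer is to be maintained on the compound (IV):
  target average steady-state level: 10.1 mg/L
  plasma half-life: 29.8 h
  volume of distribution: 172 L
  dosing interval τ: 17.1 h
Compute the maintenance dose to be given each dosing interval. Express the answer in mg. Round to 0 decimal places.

691 mg

k = ln2 / t½ = 0.693147 / 29.8 = 0.02326 h⁻¹
CL = k × Vd = 0.02326 × 172 = 4.001 L/h
At steady state, Dose/τ = Css × CL.
Dose = Css × CL × τ = 10.1 × 4.001 × 17.1 = 691.0 mg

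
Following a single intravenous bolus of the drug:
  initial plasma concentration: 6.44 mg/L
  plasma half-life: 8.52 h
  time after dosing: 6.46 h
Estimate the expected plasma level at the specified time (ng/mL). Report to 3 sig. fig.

k = ln2 / t½ = 0.693147 / 8.52 = 0.08136 h⁻¹
C = C₀ · e^(−k·t) = 6.440 × e^(−0.08136 × 6.46)
  = 6.440 × 0.5912 = 3.807 mg/L
Convert: 3.807 mg/L × 1000 = 3807 ng/mL

3810 ng/mL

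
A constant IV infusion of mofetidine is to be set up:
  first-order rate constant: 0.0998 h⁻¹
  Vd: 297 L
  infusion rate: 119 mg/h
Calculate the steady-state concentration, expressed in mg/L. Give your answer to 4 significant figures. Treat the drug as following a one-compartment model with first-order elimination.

CL = k × Vd = 0.09980 × 297 = 29.64 L/h
At steady state Css = R₀ / CL = 119 / 29.64 = 4.015 mg/L

4.015 mg/L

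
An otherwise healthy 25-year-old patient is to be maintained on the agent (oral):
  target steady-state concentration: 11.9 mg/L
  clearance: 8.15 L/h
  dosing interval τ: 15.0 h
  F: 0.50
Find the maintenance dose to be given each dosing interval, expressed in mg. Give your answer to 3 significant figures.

At steady state, F × (Dose/τ) = Css × CL.
Dose = Css × CL × τ / F = 11.9 × 8.150 × 15.0 / 0.50 = 2910 mg

2910 mg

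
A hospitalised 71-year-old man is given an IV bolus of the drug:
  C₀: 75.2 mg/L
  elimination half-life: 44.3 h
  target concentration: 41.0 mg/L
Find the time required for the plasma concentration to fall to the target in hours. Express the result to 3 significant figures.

38.8 h

k = ln2 / t½ = 0.693147 / 44.3 = 0.01565 h⁻¹
t = ln(C₀ / C) / k = ln(75.20 / 41.0) / 0.01565
  = ln(1.834) / 0.01565 = 0.6065 / 0.01565 = 38.75 h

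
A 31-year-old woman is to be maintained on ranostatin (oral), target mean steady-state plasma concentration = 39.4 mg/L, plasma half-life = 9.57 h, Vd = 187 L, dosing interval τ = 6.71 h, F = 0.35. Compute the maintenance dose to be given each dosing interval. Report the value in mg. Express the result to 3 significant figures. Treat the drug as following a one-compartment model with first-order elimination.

k = ln2 / t½ = 0.693147 / 9.57 = 0.07243 h⁻¹
CL = k × Vd = 0.07243 × 187 = 13.54 L/h
At steady state, F × (Dose/τ) = Css × CL.
Dose = Css × CL × τ / F = 39.4 × 13.54 × 6.71 / 0.35 = 10230 mg

10200 mg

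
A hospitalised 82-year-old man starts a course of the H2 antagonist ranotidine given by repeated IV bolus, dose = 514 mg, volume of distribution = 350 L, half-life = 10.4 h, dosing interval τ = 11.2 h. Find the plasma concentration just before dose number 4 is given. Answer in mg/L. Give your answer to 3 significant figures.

C₀ per dose = Dose / Vd = 514 / 350 = 1.469 mg/L
k = ln2 / t½ = 0.693147 / 10.4 = 0.06665 h⁻¹
Fraction remaining after one interval: r = e^(−kτ) = e^(−0.06665 × 11.2) = 0.4740
Before dose 4, 3 doses have been given (aged 1τ, 2τ, 3τ).
C_trough = C₀ × (r + r² + … + r^3) = C₀ × r(1−r^3)/(1−r)
        = 1.469 × 0.4740 × (1 − 0.1065) / (1 − 0.4740) = 1.183 mg/L

1.18 mg/L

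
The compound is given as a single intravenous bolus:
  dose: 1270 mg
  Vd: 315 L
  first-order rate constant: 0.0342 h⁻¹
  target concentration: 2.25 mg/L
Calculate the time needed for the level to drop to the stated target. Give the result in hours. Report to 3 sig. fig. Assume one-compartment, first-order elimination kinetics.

17.1 h

C₀ = Dose / Vd = 1270 / 315 = 4.032 mg/L
t = ln(C₀ / C) / k = ln(4.032 / 2.25) / 0.03420
  = ln(1.792) / 0.03420 = 0.5833 / 0.03420 = 17.06 h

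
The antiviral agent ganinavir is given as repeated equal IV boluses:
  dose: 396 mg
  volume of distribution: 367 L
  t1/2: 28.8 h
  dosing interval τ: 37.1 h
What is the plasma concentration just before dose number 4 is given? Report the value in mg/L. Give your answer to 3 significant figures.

0.697 mg/L

C₀ per dose = Dose / Vd = 396 / 367 = 1.079 mg/L
k = ln2 / t½ = 0.693147 / 28.8 = 0.02407 h⁻¹
Fraction remaining after one interval: r = e^(−kτ) = e^(−0.02407 × 37.1) = 0.4094
Before dose 4, 3 doses have been given (aged 1τ, 2τ, 3τ).
C_trough = C₀ × (r + r² + … + r^3) = C₀ × r(1−r^3)/(1−r)
        = 1.079 × 0.4094 × (1 − 0.06862) / (1 − 0.4094) = 0.6966 mg/L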